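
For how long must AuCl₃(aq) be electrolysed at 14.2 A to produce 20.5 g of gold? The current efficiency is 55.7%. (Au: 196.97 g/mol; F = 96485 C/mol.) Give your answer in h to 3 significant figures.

n(Au) = 20.5 / 196.97 = 0.1041 mol
Au³⁺ + 3e⁻ → Au, so n(e⁻) = 3 × 0.1041 = 0.3123 mol
Q = 0.3123 × 96485 / 0.557 = 54100 C
t = Q / I = 54100 / 14.2 = 3810 s = 1.06 h

1.06 h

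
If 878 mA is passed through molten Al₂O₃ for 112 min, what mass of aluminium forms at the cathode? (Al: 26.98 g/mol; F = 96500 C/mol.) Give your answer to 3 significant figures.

Q = It = 0.878 × 6720 = 5900 C
Moles of electrons = 5900 / 96500 = 0.06114 mol
Al³⁺ + 3e⁻ → Al, so n(Al) = 0.06114 / 3 = 0.02038 mol
m = 0.02038 × 26.98 = 0.550 g

0.550 g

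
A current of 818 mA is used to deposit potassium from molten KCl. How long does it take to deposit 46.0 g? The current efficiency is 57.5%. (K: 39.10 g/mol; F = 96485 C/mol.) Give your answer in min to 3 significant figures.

4020 min

n(K) = 46.0 / 39.10 = 1.176 mol
K⁺ + e⁻ → K, so n(e⁻) = 1.176 mol
Q = 1.176 × 96485 / 0.575 = 1.973×10^5 C
t = Q / I = 1.973×10^5 / 0.818 = 2.412×10^5 s = 4020 min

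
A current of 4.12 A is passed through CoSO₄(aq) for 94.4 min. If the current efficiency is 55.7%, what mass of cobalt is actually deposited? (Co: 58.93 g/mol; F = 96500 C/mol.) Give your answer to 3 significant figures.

Q = 4.12 × 5664 = 23340 C
n(e⁻) = 23340 / 96500 = 0.2419 mol
Co²⁺ + 2e⁻ → Co, so theoretical m(Co) = 0.1210 × 58.93 = 7.131 g
Actual mass = 55.7% × 7.131 = 3.97 g

3.97 g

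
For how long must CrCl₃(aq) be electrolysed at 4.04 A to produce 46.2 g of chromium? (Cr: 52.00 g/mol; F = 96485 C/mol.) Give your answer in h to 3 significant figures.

n(Cr) = 46.2 / 52.00 = 0.8885 mol
Cr³⁺ + 3e⁻ → Cr, so n(e⁻) = 3 × 0.8885 = 2.666 mol
Q = 2.666 × 96485 = 2.572×10^5 C
t = Q / I = 2.572×10^5 / 4.04 = 63660 s = 17.7 h

17.7 h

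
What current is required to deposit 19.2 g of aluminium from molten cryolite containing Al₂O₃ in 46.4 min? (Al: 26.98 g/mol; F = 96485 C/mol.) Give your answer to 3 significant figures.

74.0 A

n(Al) = 19.2 / 26.98 = 0.7116 mol
Al³⁺ + 3e⁻ → Al, so n(e⁻) = 3 × 0.7116 = 2.135 mol
Q = 2.135 × 96485 = 2.060×10^5 C
I = Q / t = 2.060×10^5 / 2784 s = 74.0 A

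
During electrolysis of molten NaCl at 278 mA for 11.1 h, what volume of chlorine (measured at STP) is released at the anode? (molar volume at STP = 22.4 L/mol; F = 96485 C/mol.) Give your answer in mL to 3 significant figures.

1290 mL

Charge passed = 0.278 × 39960 = 11110 C
n(e⁻) = 11110 / 96485 = 0.1151 mol
2Cl⁻ → Cl₂ + 2e⁻, so n(Cl₂) = 0.1151 / 2 = 0.05755 mol
V = 0.05755 × 22.4 = 1.289 L
= 1290 mL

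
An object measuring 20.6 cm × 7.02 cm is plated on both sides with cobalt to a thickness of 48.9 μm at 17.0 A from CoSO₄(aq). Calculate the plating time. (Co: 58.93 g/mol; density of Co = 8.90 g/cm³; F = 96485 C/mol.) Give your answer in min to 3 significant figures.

Plated area = 2 × 20.6 × 7.02 = 289.2 cm²
Volume = 289.2 × 48.9×10⁻⁴ cm = 1.414 cm³
m(Co) = 1.414 × 8.90 = 12.58 g
n(Co) = 12.58 / 58.93 = 0.2135 mol; n(e⁻) = 2 × 0.2135 = 0.4270 mol
Q = 0.4270 × 96485 = 41200 C
t = 41200 / 17.0 = 2424 s = 40.4 min

40.4 min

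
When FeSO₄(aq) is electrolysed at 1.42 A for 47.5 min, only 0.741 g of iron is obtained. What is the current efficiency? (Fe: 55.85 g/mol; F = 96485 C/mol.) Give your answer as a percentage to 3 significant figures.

63.3%

Q = 1.42 × 2850 = 4047 C
n(e⁻) = 4047 / 96485 = 0.04194 mol
Fe²⁺ + 2e⁻ → Fe, so theoretical n(Fe) = 0.02097 mol → 1.171 g
Efficiency = 0.741 / 1.171 = 0.6328 = 63.3%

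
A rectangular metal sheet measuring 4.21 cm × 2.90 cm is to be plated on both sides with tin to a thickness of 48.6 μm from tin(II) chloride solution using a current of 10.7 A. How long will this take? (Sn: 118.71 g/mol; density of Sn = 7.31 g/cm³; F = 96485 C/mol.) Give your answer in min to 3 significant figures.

Plated area = 2 × 4.21 × 2.90 = 24.42 cm²
Volume = 24.42 × 48.6×10⁻⁴ cm = 0.1187 cm³
m(Sn) = 0.1187 × 7.31 = 0.8677 g
n(Sn) = 0.8677 / 118.71 = 0.007309 mol; n(e⁻) = 2 × 0.007309 = 0.01462 mol
Q = 0.01462 × 96485 = 1411 C
t = 1411 / 10.7 = 131.9 s = 2.20 min

2.20 min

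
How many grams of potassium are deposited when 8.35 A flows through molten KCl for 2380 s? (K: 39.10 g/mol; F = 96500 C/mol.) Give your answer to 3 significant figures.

Q = 8.35 A × 2380 s = 19870 C
Moles of electrons = 19870 / 96500 = 0.2059 mol
K⁺ + e⁻ → K, so n(K) = 0.2059 mol
m = 0.2059 × 39.10 = 8.05 g

8.05 g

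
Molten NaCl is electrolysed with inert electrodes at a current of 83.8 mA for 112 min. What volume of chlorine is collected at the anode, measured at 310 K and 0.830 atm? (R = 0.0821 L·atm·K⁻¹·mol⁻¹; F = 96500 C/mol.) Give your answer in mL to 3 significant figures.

Q = 0.0838 A × 6720 s = 563.1 C
n(e⁻) = Q/F = 563.1/96500 = 0.005835 mol
2Cl⁻ → Cl₂ + 2e⁻, so n(Cl₂) = 0.005835 / 2 = 0.002918 mol
V = nRT/P = 0.002918 × 0.0821 × 310 / 0.830 = 0.08948 L
= 89.5 mL

89.5 mL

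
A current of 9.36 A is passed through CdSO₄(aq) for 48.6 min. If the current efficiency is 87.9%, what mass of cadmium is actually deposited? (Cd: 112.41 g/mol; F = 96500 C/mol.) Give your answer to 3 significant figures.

14.0 g

Q = 9.36 × 2916 = 27290 C
n(e⁻) = 27290 / 96500 = 0.2828 mol
Cd²⁺ + 2e⁻ → Cd, so theoretical m(Cd) = 0.1414 × 112.41 = 15.89 g
Actual mass = 87.9% × 15.89 = 14.0 g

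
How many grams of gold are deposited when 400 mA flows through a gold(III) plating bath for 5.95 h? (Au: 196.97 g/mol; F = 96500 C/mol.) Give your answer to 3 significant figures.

5.83 g

Charge passed = 0.400 × 21420 = 8568 C
n(e⁻) = Q/F = 8568/96500 = 0.08879 mol
Au³⁺ + 3e⁻ → Au, so n(Au) = 0.08879 / 3 = 0.02960 mol
m = 0.02960 × 196.97 = 5.83 g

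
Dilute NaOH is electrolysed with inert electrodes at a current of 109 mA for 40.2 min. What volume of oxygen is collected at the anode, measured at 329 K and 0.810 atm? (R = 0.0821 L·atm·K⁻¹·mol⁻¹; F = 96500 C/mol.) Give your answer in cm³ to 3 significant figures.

22.7 cm³

Charge passed = 0.109 × 2412 = 262.9 C
Moles of electrons = 262.9 / 96500 = 0.002724 mol
2H₂O → O₂ + 4H⁺ + 4e⁻, so n(O₂) = 0.002724 / 4 = 6.810×10^-4 mol
V = nRT/P = 6.810×10^-4 × 0.0821 × 329 / 0.810 = 0.02271 L
= 22.7 cm³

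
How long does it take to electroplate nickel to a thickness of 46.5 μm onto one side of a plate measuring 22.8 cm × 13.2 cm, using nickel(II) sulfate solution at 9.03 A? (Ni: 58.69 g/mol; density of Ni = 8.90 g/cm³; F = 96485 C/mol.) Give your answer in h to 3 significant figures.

1.26 h

Plated area = 22.8 × 13.2 = 301.0 cm²
Volume = 301.0 × 46.5×10⁻⁴ cm = 1.400 cm³
m(Ni) = 1.400 × 8.90 = 12.46 g
n(Ni) = 12.46 / 58.69 = 0.2123 mol; n(e⁻) = 2 × 0.2123 = 0.4246 mol
Q = 0.4246 × 96485 = 40970 C
t = 40970 / 9.03 = 4537 s = 1.26 h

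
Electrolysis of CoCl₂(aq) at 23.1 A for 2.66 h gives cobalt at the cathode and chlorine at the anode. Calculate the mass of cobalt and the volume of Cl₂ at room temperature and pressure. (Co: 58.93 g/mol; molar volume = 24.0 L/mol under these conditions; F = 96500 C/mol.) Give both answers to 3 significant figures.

Q = 23.1 × 9576 = 2.212×10^5 C; n(e⁻) = 2.212×10^5 / 96500 = 2.292 mol
Cathode: Co²⁺ + 2e⁻ → Co → n(Co) = 2.292/2 = 1.146 mol → 67.5 g
Anode: 2Cl⁻ → Cl₂ + 2e⁻ → n(Cl₂) = 2.292/2 = 1.146 mol → 27.5 L

67.5 g Co; 27.5 L Cl₂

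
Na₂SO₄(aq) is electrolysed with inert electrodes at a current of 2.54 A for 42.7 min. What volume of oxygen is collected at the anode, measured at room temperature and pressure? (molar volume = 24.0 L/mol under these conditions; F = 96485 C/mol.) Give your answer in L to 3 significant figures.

0.405 L

Charge passed = 2.54 × 2562 = 6507 C
n(e⁻) = Q/F = 6507/96485 = 0.06744 mol
2H₂O → O₂ + 4H⁺ + 4e⁻, so n(O₂) = 0.06744 / 4 = 0.01686 mol
V = 0.01686 × 24.0 = 0.4046 L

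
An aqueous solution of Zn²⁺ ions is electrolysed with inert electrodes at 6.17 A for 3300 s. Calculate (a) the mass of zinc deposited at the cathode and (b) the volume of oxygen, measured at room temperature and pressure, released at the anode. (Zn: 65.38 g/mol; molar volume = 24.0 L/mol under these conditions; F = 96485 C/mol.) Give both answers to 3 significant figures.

Q = 6.17 × 3300 = 20360 C; n(e⁻) = 20360 / 96485 = 0.2110 mol
Cathode: Zn²⁺ + 2e⁻ → Zn → n(Zn) = 0.2110/2 = 0.1055 mol → 6.90 g
Anode: 2H₂O → O₂ + 4H⁺ + 4e⁻ → n(O₂) = 0.2110/4 = 0.05275 mol → 1.27 L

6.90 g Zn; 1.27 L O₂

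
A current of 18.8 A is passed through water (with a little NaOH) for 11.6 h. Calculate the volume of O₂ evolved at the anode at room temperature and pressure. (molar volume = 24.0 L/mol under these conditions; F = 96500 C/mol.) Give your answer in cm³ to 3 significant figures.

Q = 18.8 A × 41760 s = 7.851×10^5 C
n(e⁻) = 7.851×10^5 / 96500 = 8.136 mol
2H₂O → O₂ + 4H⁺ + 4e⁻, so n(O₂) = 8.136 / 4 = 2.034 mol
V = 2.034 × 24.0 = 48.82 L
= 48800 cm³

48800 cm³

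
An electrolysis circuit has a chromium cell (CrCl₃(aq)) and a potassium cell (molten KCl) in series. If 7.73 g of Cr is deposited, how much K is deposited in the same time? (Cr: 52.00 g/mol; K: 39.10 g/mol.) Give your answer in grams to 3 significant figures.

17.4 g

n(Cr) = 7.73 / 52.00 = 0.1487 mol
Cr³⁺ + 3e⁻ → Cr, so n(e⁻) = 3 × 0.1487 = 0.4461 mol
Same current for the same time ⇒ same n(e⁻) = 0.4461 mol in both cells.
K⁺ + e⁻ → K, so n(K) = 0.4461 mol
m(K) = 0.4461 × 39.10 = 17.4 g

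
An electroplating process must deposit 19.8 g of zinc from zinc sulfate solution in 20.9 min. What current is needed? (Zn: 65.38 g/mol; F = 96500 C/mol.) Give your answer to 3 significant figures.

46.6 A

n(Zn) = 19.8 / 65.38 = 0.3028 mol
Zn²⁺ + 2e⁻ → Zn, so n(e⁻) = 2 × 0.3028 = 0.6056 mol
Q = 0.6056 × 96500 = 58440 C
I = Q / t = 58440 / 1254 s = 46.6 A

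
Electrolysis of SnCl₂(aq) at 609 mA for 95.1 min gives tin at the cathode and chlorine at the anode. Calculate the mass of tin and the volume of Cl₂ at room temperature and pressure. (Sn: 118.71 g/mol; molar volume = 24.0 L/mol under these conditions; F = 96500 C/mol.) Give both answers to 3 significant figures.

Q = 0.609 × 5706 = 3475 C; n(e⁻) = 3475 / 96500 = 0.03601 mol
Cathode: Sn²⁺ + 2e⁻ → Sn → n(Sn) = 0.03601/2 = 0.01801 mol → 2.14 g
Anode: 2Cl⁻ → Cl₂ + 2e⁻ → n(Cl₂) = 0.03601/2 = 0.01801 mol → 0.432 L

2.14 g Sn; 0.432 L Cl₂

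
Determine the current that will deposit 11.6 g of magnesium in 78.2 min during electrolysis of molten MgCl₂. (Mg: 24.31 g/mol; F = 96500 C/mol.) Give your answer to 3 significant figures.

19.6 A

n(Mg) = 11.6 / 24.31 = 0.4772 mol
Mg²⁺ + 2e⁻ → Mg, so n(e⁻) = 2 × 0.4772 = 0.9544 mol
Q = 0.9544 × 96500 = 92100 C
I = Q / t = 92100 / 4692 s = 19.6 A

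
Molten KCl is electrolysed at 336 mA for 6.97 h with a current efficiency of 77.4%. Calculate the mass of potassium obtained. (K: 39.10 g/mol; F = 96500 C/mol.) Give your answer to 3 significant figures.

Q = 0.336 × 25092 = 8431 C
n(e⁻) = 8431 / 96500 = 0.08737 mol
K⁺ + e⁻ → K, so theoretical m(K) = 0.08737 × 39.10 = 3.416 g
Actual mass = 77.4% × 3.416 = 2.64 g

2.64 g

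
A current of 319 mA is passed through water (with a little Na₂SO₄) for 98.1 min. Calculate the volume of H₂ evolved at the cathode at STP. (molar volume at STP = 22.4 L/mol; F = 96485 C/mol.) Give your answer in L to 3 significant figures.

Charge passed = 0.319 × 5886 = 1878 C
Moles of electrons = 1878 / 96485 = 0.01946 mol
2H⁺ + 2e⁻ → H₂, so n(H₂) = 0.01946 / 2 = 0.009730 mol
V = 0.009730 × 22.4 = 0.2180 L

0.218 L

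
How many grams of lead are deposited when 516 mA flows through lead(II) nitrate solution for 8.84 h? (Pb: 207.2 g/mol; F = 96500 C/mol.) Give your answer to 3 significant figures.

17.6 g

Q = 0.516 A × 31824 s = 16420 C
n(e⁻) = 16420 / 96500 = 0.1702 mol
Pb²⁺ + 2e⁻ → Pb, so n(Pb) = 0.1702 / 2 = 0.08510 mol
m = 0.08510 × 207.2 = 17.6 g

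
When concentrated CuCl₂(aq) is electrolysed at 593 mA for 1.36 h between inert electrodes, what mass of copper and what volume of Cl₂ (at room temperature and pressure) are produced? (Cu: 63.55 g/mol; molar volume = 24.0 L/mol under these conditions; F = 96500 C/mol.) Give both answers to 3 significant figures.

Q = 0.593 × 4896 = 2903 C; n(e⁻) = 2903 / 96500 = 0.03008 mol
Cathode: Cu²⁺ + 2e⁻ → Cu → n(Cu) = 0.03008/2 = 0.01504 mol → 0.956 g
Anode: 2Cl⁻ → Cl₂ + 2e⁻ → n(Cl₂) = 0.03008/2 = 0.01504 mol → 0.361 L

0.956 g Cu; 0.361 L Cl₂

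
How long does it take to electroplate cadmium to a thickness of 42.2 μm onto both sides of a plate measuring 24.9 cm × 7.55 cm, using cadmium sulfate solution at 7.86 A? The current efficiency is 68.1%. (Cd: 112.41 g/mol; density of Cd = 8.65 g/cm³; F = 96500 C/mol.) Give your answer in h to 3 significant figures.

Plated area = 2 × 24.9 × 7.55 = 376.0 cm²
Volume = 376.0 × 42.2×10⁻⁴ cm = 1.587 cm³
m(Cd) = 1.587 × 8.65 = 13.73 g
n(Cd) = 13.73 / 112.41 = 0.1221 mol; n(e⁻) = 2 × 0.1221 = 0.2442 mol
Q = 0.2442 × 96500 / 0.681 = 34600 C
t = 34600 / 7.86 = 4402 s = 1.22 h

1.22 h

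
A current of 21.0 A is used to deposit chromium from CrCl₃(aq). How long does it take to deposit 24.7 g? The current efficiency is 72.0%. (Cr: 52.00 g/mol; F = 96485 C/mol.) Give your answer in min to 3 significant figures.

n(Cr) = 24.7 / 52.00 = 0.4750 mol
Cr³⁺ + 3e⁻ → Cr, so n(e⁻) = 3 × 0.4750 = 1.425 mol
Q = 1.425 × 96485 / 0.720 = 1.910×10^5 C
t = Q / I = 1.910×10^5 / 21.0 = 9095 s = 152 min

152 min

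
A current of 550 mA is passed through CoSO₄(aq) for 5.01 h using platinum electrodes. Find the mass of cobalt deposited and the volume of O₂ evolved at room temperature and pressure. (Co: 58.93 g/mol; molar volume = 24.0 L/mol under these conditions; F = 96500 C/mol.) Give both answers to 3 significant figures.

3.03 g Co; 0.617 L O₂

Q = 0.550 × 18036 = 9920 C; n(e⁻) = 9920 / 96500 = 0.1028 mol
Cathode: Co²⁺ + 2e⁻ → Co → n(Co) = 0.1028/2 = 0.05140 mol → 3.03 g
Anode: 2H₂O → O₂ + 4H⁺ + 4e⁻ → n(O₂) = 0.1028/4 = 0.02570 mol → 0.617 L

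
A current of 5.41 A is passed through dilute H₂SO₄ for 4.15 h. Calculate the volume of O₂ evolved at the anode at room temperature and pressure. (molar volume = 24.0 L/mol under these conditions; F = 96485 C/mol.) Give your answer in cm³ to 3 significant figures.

Charge passed = 5.41 × 14940 = 80830 C
n(e⁻) = 80830 / 96485 = 0.8377 mol
2H₂O → O₂ + 4H⁺ + 4e⁻, so n(O₂) = 0.8377 / 4 = 0.2094 mol
V = 0.2094 × 24.0 = 5.026 L
= 5030 cm³

5030 cm³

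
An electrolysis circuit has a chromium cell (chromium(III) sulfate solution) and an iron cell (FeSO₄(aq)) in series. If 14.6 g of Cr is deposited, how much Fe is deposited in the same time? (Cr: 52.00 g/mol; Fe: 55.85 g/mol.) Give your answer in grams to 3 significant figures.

23.5 g

n(Cr) = 14.6 / 52.00 = 0.2808 mol
Cr³⁺ + 3e⁻ → Cr, so n(e⁻) = 3 × 0.2808 = 0.8424 mol
The cells are in series, so the same charge (and hence the same n(e⁻) = 0.8424 mol) passes through both.
Fe²⁺ + 2e⁻ → Fe, so n(Fe) = 0.8424 / 2 = 0.4212 mol
m(Fe) = 0.4212 × 55.85 = 23.5 g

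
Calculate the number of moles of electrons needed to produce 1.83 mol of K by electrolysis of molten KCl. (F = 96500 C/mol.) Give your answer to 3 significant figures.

K⁺ + e⁻ → K, so n(e⁻) = 1 × 1.83 = 1.830 mol

1.83 mol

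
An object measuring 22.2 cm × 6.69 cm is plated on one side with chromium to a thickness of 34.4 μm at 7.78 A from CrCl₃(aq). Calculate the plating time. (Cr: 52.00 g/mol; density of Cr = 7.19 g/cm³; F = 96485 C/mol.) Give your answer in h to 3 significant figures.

0.730 h

Plated area = 22.2 × 6.69 = 148.5 cm²
Volume = 148.5 × 34.4×10⁻⁴ cm = 0.5108 cm³
m(Cr) = 0.5108 × 7.19 = 3.673 g
n(Cr) = 3.673 / 52.00 = 0.07063 mol; n(e⁻) = 3 × 0.07063 = 0.2119 mol
Q = 0.2119 × 96485 = 20450 C
t = 20450 / 7.78 = 2629 s = 0.730 h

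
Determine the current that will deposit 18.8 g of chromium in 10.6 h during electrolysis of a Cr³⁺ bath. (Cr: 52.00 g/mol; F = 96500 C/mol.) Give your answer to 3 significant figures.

2.74 A

n(Cr) = 18.8 / 52.00 = 0.3615 mol
Cr³⁺ + 3e⁻ → Cr, so n(e⁻) = 3 × 0.3615 = 1.085 mol
Q = 1.085 × 96500 = 1.047×10^5 C
I = Q / t = 1.047×10^5 / 38160 s = 2.74 A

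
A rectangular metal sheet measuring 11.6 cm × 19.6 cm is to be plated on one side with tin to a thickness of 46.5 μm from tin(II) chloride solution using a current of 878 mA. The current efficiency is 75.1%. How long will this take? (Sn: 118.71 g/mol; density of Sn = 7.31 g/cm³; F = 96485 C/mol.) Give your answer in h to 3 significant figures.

Plated area = 11.6 × 19.6 = 227.4 cm²
Volume = 227.4 × 46.5×10⁻⁴ cm = 1.057 cm³
m(Sn) = 1.057 × 7.31 = 7.727 g
n(Sn) = 7.727 / 118.71 = 0.06509 mol; n(e⁻) = 2 × 0.06509 = 0.1302 mol
Q = 0.1302 × 96485 / 0.751 = 16730 C
t = 16730 / 0.878 = 19050 s = 5.29 h

5.29 h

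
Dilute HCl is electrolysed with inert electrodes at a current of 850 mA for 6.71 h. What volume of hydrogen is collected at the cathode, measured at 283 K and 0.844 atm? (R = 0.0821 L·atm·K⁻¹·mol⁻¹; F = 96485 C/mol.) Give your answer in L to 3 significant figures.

2.93 L

Q = It = 0.850 × 24156 = 20530 C
n(e⁻) = 20530 / 96485 = 0.2128 mol
2H⁺ + 2e⁻ → H₂, so n(H₂) = 0.2128 / 2 = 0.1064 mol
V = nRT/P = 0.1064 × 0.0821 × 283 / 0.844 = 2.929 L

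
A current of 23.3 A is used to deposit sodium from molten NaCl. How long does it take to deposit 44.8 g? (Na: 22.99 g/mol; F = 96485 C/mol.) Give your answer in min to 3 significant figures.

134 min

n(Na) = 44.8 / 22.99 = 1.949 mol
Na⁺ + e⁻ → Na, so n(e⁻) = 1.949 mol
Q = 1.949 × 96485 = 1.880×10^5 C
t = Q / I = 1.880×10^5 / 23.3 = 8069 s = 134 min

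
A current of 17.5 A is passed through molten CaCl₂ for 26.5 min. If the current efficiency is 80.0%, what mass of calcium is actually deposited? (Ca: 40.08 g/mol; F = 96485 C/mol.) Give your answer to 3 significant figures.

Q = 17.5 × 1590 = 27830 C
n(e⁻) = 27830 / 96485 = 0.2884 mol
Ca²⁺ + 2e⁻ → Ca, so theoretical m(Ca) = 0.1442 × 40.08 = 5.780 g
Actual mass = 80.0% × 5.780 = 4.62 g

4.62 g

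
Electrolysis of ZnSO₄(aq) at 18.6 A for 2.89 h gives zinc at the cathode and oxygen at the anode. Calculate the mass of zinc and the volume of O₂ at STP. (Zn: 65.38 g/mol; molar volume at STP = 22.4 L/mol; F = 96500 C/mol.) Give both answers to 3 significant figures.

65.6 g Zn; 11.2 L O₂

Q = 18.6 × 10404 = 1.935×10^5 C; n(e⁻) = 1.935×10^5 / 96500 = 2.005 mol
Cathode: Zn²⁺ + 2e⁻ → Zn → n(Zn) = 2.005/2 = 1.003 mol → 65.6 g
Anode: 2H₂O → O₂ + 4H⁺ + 4e⁻ → n(O₂) = 2.005/4 = 0.5013 mol → 11.2 L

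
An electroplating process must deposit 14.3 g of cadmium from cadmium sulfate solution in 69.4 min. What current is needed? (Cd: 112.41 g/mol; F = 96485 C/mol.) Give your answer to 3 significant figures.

n(Cd) = 14.3 / 112.41 = 0.1272 mol
Cd²⁺ + 2e⁻ → Cd, so n(e⁻) = 2 × 0.1272 = 0.2544 mol
Q = 0.2544 × 96485 = 24550 C
I = Q / t = 24550 / 4164 s = 5.90 A

5.90 A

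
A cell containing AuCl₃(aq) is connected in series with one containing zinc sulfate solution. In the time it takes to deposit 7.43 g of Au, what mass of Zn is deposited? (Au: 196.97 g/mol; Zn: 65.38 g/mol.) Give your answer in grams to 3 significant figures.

3.70 g

n(Au) = 7.43 / 196.97 = 0.03772 mol
Au³⁺ + 3e⁻ → Au, so n(e⁻) = 3 × 0.03772 = 0.1132 mol
The cells are in series, so the same charge (and hence the same n(e⁻) = 0.1132 mol) passes through both.
Zn²⁺ + 2e⁻ → Zn, so n(Zn) = 0.1132 / 2 = 0.05660 mol
m(Zn) = 0.05660 × 65.38 = 3.70 g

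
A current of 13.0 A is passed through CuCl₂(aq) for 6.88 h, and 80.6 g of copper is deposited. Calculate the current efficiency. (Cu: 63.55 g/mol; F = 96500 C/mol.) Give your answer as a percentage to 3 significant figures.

Q = 13.0 × 24768 = 3.220×10^5 C
n(e⁻) = 3.220×10^5 / 96500 = 3.337 mol
Cu²⁺ + 2e⁻ → Cu, so theoretical n(Cu) = 1.669 mol → 106.1 g
Efficiency = 80.6 / 106.1 = 0.7597 = 76.0%

76.0%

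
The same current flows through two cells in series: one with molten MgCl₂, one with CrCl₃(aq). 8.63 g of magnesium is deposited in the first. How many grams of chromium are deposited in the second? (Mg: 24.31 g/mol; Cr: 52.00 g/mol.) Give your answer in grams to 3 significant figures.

n(Mg) = 8.63 / 24.31 = 0.3550 mol
Mg²⁺ + 2e⁻ → Mg, so n(e⁻) = 2 × 0.3550 = 0.7100 mol
Same current for the same time ⇒ same n(e⁻) = 0.7100 mol in both cells.
Cr³⁺ + 3e⁻ → Cr, so n(Cr) = 0.7100 / 3 = 0.2367 mol
m(Cr) = 0.2367 × 52.00 = 12.3 g

12.3 g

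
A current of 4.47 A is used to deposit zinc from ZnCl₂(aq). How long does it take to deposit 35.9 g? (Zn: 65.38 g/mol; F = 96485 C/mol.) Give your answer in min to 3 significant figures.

395 min

n(Zn) = 35.9 / 65.38 = 0.5491 mol
Zn²⁺ + 2e⁻ → Zn, so n(e⁻) = 2 × 0.5491 = 1.098 mol
Q = 1.098 × 96485 = 1.059×10^5 C
t = Q / I = 1.059×10^5 / 4.47 = 23690 s = 395 min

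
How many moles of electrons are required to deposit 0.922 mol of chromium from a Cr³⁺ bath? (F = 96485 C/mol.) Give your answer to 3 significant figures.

2.77 mol

Cr³⁺ + 3e⁻ → Cr, so n(e⁻) = 3 × 0.922 = 2.766 mol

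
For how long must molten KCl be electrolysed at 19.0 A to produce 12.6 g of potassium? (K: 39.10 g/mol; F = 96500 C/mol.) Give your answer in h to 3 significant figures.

0.455 h

n(K) = 12.6 / 39.10 = 0.3223 mol
K⁺ + e⁻ → K, so n(e⁻) = 0.3223 mol
Q = 0.3223 × 96500 = 31100 C
t = Q / I = 31100 / 19.0 = 1637 s = 0.455 h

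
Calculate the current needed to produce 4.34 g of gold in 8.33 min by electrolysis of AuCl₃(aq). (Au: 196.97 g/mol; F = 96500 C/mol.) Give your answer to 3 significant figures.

12.8 A

n(Au) = 4.34 / 196.97 = 0.02203 mol
Au³⁺ + 3e⁻ → Au, so n(e⁻) = 3 × 0.02203 = 0.06609 mol
Q = 0.06609 × 96500 = 6378 C
I = Q / t = 6378 / 499.8 s = 12.8 A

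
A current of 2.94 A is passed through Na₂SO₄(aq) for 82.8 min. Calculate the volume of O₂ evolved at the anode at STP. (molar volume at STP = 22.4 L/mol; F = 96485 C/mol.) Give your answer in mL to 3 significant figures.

Q = It = 2.94 × 4968 = 14610 C
n(e⁻) = 14610 / 96485 = 0.1514 mol
2H₂O → O₂ + 4H⁺ + 4e⁻, so n(O₂) = 0.1514 / 4 = 0.03785 mol
V = 0.03785 × 22.4 = 0.8478 L
= 848 mL

848 mL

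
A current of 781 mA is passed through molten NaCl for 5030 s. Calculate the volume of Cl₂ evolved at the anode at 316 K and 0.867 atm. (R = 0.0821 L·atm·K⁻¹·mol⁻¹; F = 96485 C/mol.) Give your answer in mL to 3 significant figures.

609 mL

Charge passed = 0.781 × 5030 = 3928 C
n(e⁻) = 3928 / 96485 = 0.04071 mol
2Cl⁻ → Cl₂ + 2e⁻, so n(Cl₂) = 0.04071 / 2 = 0.02036 mol
V = nRT/P = 0.02036 × 0.0821 × 316 / 0.867 = 0.6092 L
= 609 mL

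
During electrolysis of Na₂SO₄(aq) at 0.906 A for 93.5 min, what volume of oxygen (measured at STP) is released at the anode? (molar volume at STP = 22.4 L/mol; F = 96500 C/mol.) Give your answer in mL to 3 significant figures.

Q = It = 0.906 × 5610 = 5083 C
n(e⁻) = 5083 / 96500 = 0.05267 mol
2H₂O → O₂ + 4H⁺ + 4e⁻, so n(O₂) = 0.05267 / 4 = 0.01317 mol
V = 0.01317 × 22.4 = 0.2950 L
= 295 mL

295 mL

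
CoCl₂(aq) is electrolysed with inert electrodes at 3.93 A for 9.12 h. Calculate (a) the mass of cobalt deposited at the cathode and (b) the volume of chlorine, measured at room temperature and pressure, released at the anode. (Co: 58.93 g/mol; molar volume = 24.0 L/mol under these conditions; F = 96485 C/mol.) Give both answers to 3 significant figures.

39.4 g Co; 16.0 L Cl₂

Q = 3.93 × 32832 = 1.290×10^5 C; n(e⁻) = 1.290×10^5 / 96485 = 1.337 mol
Cathode: Co²⁺ + 2e⁻ → Co → n(Co) = 1.337/2 = 0.6685 mol → 39.4 g
Anode: 2Cl⁻ → Cl₂ + 2e⁻ → n(Cl₂) = 1.337/2 = 0.6685 mol → 16.0 L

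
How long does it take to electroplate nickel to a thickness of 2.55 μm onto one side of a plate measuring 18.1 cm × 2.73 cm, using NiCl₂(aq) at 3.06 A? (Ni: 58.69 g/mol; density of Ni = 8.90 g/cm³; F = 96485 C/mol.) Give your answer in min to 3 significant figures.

Plated area = 18.1 × 2.73 = 49.41 cm²
Volume = 49.41 × 2.55×10⁻⁴ cm = 0.01260 cm³
m(Ni) = 0.01260 × 8.90 = 0.1121 g
n(Ni) = 0.1121 / 58.69 = 0.001910 mol; n(e⁻) = 2 × 0.001910 = 0.003820 mol
Q = 0.003820 × 96485 = 368.6 C
t = 368.6 / 3.06 = 120.5 s = 2.01 min

2.01 min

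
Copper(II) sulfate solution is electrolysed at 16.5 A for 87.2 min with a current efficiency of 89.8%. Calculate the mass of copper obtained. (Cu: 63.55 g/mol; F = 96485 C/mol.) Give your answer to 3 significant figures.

Q = 16.5 × 5232 = 86330 C
n(e⁻) = 86330 / 96485 = 0.8948 mol
Cu²⁺ + 2e⁻ → Cu, so theoretical m(Cu) = 0.4474 × 63.55 = 28.43 g
Actual mass = 89.8% × 28.43 = 25.5 g

25.5 g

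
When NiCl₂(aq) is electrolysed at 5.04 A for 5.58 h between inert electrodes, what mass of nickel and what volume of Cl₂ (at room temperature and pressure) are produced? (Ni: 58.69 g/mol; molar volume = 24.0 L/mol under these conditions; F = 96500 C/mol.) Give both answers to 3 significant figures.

Q = 5.04 × 20088 = 1.012×10^5 C; n(e⁻) = 1.012×10^5 / 96500 = 1.049 mol
Cathode: Ni²⁺ + 2e⁻ → Ni → n(Ni) = 1.049/2 = 0.5245 mol → 30.8 g
Anode: 2Cl⁻ → Cl₂ + 2e⁻ → n(Cl₂) = 1.049/2 = 0.5245 mol → 12.6 L

30.8 g Ni; 12.6 L Cl₂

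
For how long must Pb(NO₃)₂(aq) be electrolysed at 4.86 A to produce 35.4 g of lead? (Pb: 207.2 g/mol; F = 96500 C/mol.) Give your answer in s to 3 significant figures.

n(Pb) = 35.4 / 207.2 = 0.1708 mol
Pb²⁺ + 2e⁻ → Pb, so n(e⁻) = 2 × 0.1708 = 0.3416 mol
Q = 0.3416 × 96500 = 32960 C
t = Q / I = 32960 / 4.86 = 6782 s

6780 s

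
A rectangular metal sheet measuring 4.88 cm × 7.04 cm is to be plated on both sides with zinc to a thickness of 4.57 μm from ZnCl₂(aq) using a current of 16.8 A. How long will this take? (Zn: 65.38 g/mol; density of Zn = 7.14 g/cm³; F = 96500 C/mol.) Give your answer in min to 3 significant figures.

0.657 min

Plated area = 2 × 4.88 × 7.04 = 68.71 cm²
Volume = 68.71 × 4.57×10⁻⁴ cm = 0.03140 cm³
m(Zn) = 0.03140 × 7.14 = 0.2242 g
n(Zn) = 0.2242 / 65.38 = 0.003429 mol; n(e⁻) = 2 × 0.003429 = 0.006858 mol
Q = 0.006858 × 96500 = 661.8 C
t = 661.8 / 16.8 = 39.39 s = 0.657 min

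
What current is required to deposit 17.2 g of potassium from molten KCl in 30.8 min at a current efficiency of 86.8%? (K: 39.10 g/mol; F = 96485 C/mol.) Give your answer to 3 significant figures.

26.5 A

n(K) = 17.2 / 39.10 = 0.4399 mol
K⁺ + e⁻ → K, so n(e⁻) = 0.4399 mol
Q = 0.4399 × 96485 / 0.868 = 48900 C
I = Q / t = 48900 / 1848 s = 26.5 A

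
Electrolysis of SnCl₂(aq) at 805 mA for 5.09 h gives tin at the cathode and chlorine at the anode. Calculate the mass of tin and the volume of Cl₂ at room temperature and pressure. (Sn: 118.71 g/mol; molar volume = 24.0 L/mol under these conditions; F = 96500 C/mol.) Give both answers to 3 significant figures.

9.07 g Sn; 1.83 L Cl₂

Q = 0.805 × 18324 = 14750 C; n(e⁻) = 14750 / 96500 = 0.1528 mol
Cathode: Sn²⁺ + 2e⁻ → Sn → n(Sn) = 0.1528/2 = 0.07640 mol → 9.07 g
Anode: 2Cl⁻ → Cl₂ + 2e⁻ → n(Cl₂) = 0.1528/2 = 0.07640 mol → 1.83 L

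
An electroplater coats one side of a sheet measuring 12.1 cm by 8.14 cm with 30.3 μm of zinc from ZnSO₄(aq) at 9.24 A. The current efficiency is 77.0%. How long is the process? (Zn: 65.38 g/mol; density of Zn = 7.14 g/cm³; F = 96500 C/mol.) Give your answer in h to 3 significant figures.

0.246 h

Plated area = 12.1 × 8.14 = 98.49 cm²
Volume = 98.49 × 30.3×10⁻⁴ cm = 0.2984 cm³
m(Zn) = 0.2984 × 7.14 = 2.131 g
n(Zn) = 2.131 / 65.38 = 0.03259 mol; n(e⁻) = 2 × 0.03259 = 0.06518 mol
Q = 0.06518 × 96500 / 0.770 = 8169 C
t = 8169 / 9.24 = 884.1 s = 0.246 h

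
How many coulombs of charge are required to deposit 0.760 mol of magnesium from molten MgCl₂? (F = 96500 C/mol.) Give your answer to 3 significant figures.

Mg²⁺ + 2e⁻ → Mg, so n(e⁻) = 2 × 0.760 = 1.520 mol
Q = 1.520 × 96500 = 1.467×10^5 C

1.47×10^5 C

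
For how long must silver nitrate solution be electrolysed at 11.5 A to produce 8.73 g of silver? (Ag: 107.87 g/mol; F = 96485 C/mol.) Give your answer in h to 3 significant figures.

n(Ag) = 8.73 / 107.87 = 0.08093 mol
Ag⁺ + e⁻ → Ag, so n(e⁻) = 0.08093 mol
Q = 0.08093 × 96485 = 7809 C
t = Q / I = 7809 / 11.5 = 679.0 s = 0.189 h

0.189 h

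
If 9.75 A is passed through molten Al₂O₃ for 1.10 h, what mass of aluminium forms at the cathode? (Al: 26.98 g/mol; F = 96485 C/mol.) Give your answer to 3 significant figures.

Q = 9.75 A × 3960 s = 38610 C
n(e⁻) = 38610 / 96485 = 0.4002 mol
Al³⁺ + 3e⁻ → Al, so n(Al) = 0.4002 / 3 = 0.1334 mol
m = 0.1334 × 26.98 = 3.60 g

3.60 g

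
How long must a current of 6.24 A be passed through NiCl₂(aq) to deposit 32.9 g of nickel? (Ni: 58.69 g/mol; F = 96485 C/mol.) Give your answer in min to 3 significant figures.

n(Ni) = 32.9 / 58.69 = 0.5606 mol
Ni²⁺ + 2e⁻ → Ni, so n(e⁻) = 2 × 0.5606 = 1.121 mol
Q = 1.121 × 96485 = 1.082×10^5 C
t = Q / I = 1.082×10^5 / 6.24 = 17340 s = 289 min

289 min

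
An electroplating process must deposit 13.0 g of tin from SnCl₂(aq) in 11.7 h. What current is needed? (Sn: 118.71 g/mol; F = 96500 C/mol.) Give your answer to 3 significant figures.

n(Sn) = 13.0 / 118.71 = 0.1095 mol
Sn²⁺ + 2e⁻ → Sn, so n(e⁻) = 2 × 0.1095 = 0.2190 mol
Q = 0.2190 × 96500 = 21130 C
I = Q / t = 21130 / 42120 s = 0.502 A

0.502 A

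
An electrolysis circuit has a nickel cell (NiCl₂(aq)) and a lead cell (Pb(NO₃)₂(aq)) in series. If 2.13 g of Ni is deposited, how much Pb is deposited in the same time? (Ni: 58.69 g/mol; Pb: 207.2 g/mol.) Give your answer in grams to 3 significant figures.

n(Ni) = 2.13 / 58.69 = 0.03629 mol
Ni²⁺ + 2e⁻ → Ni, so n(e⁻) = 2 × 0.03629 = 0.07258 mol
Same current for the same time ⇒ same n(e⁻) = 0.07258 mol in both cells.
Pb²⁺ + 2e⁻ → Pb, so n(Pb) = 0.07258 / 2 = 0.03629 mol
m(Pb) = 0.03629 × 207.2 = 7.52 g

7.52 g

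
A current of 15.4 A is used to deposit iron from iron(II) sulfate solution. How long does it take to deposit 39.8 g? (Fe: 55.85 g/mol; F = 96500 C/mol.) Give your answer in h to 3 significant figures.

n(Fe) = 39.8 / 55.85 = 0.7126 mol
Fe²⁺ + 2e⁻ → Fe, so n(e⁻) = 2 × 0.7126 = 1.425 mol
Q = 1.425 × 96500 = 1.375×10^5 C
t = Q / I = 1.375×10^5 / 15.4 = 8929 s = 2.48 h

2.48 h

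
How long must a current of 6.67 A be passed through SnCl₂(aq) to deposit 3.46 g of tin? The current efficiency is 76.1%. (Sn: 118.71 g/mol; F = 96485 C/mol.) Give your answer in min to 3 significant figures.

18.5 min

n(Sn) = 3.46 / 118.71 = 0.02915 mol
Sn²⁺ + 2e⁻ → Sn, so n(e⁻) = 2 × 0.02915 = 0.05830 mol
Q = 0.05830 × 96485 / 0.761 = 7392 C
t = Q / I = 7392 / 6.67 = 1108 s = 18.5 min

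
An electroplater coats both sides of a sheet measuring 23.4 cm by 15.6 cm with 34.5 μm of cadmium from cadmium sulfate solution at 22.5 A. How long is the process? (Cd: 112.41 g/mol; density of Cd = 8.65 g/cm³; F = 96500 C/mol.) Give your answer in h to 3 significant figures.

0.462 h

Plated area = 2 × 23.4 × 15.6 = 730.1 cm²
Volume = 730.1 × 34.5×10⁻⁴ cm = 2.519 cm³
m(Cd) = 2.519 × 8.65 = 21.79 g
n(Cd) = 21.79 / 112.41 = 0.1938 mol; n(e⁻) = 2 × 0.1938 = 0.3876 mol
Q = 0.3876 × 96500 = 37400 C
t = 37400 / 22.5 = 1662 s = 0.462 h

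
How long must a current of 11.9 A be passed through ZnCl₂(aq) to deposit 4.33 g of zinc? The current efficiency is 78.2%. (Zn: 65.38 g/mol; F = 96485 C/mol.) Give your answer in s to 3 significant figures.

1370 s

n(Zn) = 4.33 / 65.38 = 0.06623 mol
Zn²⁺ + 2e⁻ → Zn, so n(e⁻) = 2 × 0.06623 = 0.1325 mol
Q = 0.1325 × 96485 / 0.782 = 16350 C
t = Q / I = 16350 / 11.9 = 1374 s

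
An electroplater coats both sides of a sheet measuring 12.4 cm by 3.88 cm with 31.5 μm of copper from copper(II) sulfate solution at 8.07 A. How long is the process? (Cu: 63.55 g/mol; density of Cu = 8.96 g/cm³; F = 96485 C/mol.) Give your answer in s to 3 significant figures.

1020 s

Plated area = 2 × 12.4 × 3.88 = 96.22 cm²
Volume = 96.22 × 31.5×10⁻⁴ cm = 0.3031 cm³
m(Cu) = 0.3031 × 8.96 = 2.716 g
n(Cu) = 2.716 / 63.55 = 0.04274 mol; n(e⁻) = 2 × 0.04274 = 0.08548 mol
Q = 0.08548 × 96485 = 8248 C
t = 8248 / 8.07 = 1022 s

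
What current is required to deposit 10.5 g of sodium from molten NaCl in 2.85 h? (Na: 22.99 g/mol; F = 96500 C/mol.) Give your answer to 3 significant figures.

4.30 A

n(Na) = 10.5 / 22.99 = 0.4567 mol
Na⁺ + e⁻ → Na, so n(e⁻) = 0.4567 mol
Q = 0.4567 × 96500 = 44070 C
I = Q / t = 44070 / 10260 s = 4.30 A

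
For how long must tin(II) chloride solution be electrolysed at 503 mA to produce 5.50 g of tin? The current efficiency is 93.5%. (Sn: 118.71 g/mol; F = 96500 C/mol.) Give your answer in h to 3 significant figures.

n(Sn) = 5.50 / 118.71 = 0.04633 mol
Sn²⁺ + 2e⁻ → Sn, so n(e⁻) = 2 × 0.04633 = 0.09266 mol
Q = 0.09266 × 96500 / 0.935 = 9563 C
t = Q / I = 9563 / 0.503 = 19010 s = 5.28 h

5.28 h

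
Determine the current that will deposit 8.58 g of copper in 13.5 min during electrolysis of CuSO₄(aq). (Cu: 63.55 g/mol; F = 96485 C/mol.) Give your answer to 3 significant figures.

32.2 A

n(Cu) = 8.58 / 63.55 = 0.1350 mol
Cu²⁺ + 2e⁻ → Cu, so n(e⁻) = 2 × 0.1350 = 0.2700 mol
Q = 0.2700 × 96485 = 26050 C
I = Q / t = 26050 / 810 s = 32.2 A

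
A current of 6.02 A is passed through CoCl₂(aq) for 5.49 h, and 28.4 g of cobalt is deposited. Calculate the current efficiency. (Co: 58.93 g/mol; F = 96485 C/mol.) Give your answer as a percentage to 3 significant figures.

78.2%

Q = 6.02 × 19764 = 1.190×10^5 C
n(e⁻) = 1.190×10^5 / 96485 = 1.233 mol
Co²⁺ + 2e⁻ → Co, so theoretical n(Co) = 0.6165 mol → 36.33 g
Efficiency = 28.4 / 36.33 = 0.7817 = 78.2%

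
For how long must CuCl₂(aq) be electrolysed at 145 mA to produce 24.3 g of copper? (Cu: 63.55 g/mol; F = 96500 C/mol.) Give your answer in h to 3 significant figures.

n(Cu) = 24.3 / 63.55 = 0.3824 mol
Cu²⁺ + 2e⁻ → Cu, so n(e⁻) = 2 × 0.3824 = 0.7648 mol
Q = 0.7648 × 96500 = 73800 C
t = Q / I = 73800 / 0.145 = 5.090×10^5 s = 141 h

141 h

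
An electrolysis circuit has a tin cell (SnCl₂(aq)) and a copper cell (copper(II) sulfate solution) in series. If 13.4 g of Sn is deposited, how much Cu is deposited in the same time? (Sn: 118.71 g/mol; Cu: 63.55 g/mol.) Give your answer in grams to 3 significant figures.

n(Sn) = 13.4 / 118.71 = 0.1129 mol
Sn²⁺ + 2e⁻ → Sn, so n(e⁻) = 2 × 0.1129 = 0.2258 mol
The cells are in series, so the same charge (and hence the same n(e⁻) = 0.2258 mol) passes through both.
Cu²⁺ + 2e⁻ → Cu, so n(Cu) = 0.2258 / 2 = 0.1129 mol
m(Cu) = 0.1129 × 63.55 = 7.17 g

7.17 g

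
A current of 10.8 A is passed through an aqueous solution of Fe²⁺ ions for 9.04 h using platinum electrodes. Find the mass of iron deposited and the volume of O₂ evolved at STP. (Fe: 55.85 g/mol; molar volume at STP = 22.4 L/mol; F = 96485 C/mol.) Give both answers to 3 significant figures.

102 g Fe; 20.4 L O₂

Q = 10.8 × 32544 = 3.515×10^5 C; n(e⁻) = 3.515×10^5 / 96485 = 3.643 mol
Cathode: Fe²⁺ + 2e⁻ → Fe → n(Fe) = 3.643/2 = 1.822 mol → 102 g
Anode: 2H₂O → O₂ + 4H⁺ + 4e⁻ → n(O₂) = 3.643/4 = 0.9108 mol → 20.4 L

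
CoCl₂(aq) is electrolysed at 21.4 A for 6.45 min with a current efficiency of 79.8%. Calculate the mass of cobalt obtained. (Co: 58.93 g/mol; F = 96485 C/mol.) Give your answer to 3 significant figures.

Q = 21.4 × 387 = 8282 C
n(e⁻) = 8282 / 96485 = 0.08584 mol
Co²⁺ + 2e⁻ → Co, so theoretical m(Co) = 0.04292 × 58.93 = 2.529 g
Actual mass = 79.8% × 2.529 = 2.02 g

2.02 g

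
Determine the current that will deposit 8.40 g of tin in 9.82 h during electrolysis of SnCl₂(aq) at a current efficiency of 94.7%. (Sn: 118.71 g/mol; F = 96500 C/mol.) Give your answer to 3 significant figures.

0.408 A

n(Sn) = 8.40 / 118.71 = 0.07076 mol
Sn²⁺ + 2e⁻ → Sn, so n(e⁻) = 2 × 0.07076 = 0.1415 mol
Q = 0.1415 × 96500 / 0.947 = 14420 C
I = Q / t = 14420 / 35352 s = 0.408 A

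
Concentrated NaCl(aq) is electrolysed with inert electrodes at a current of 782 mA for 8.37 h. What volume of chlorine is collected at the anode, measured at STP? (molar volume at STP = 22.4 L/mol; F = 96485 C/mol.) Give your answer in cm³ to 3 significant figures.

2740 cm³

Q = 0.782 A × 30132 s = 23560 C
n(e⁻) = Q/F = 23560/96485 = 0.2442 mol
2Cl⁻ → Cl₂ + 2e⁻, so n(Cl₂) = 0.2442 / 2 = 0.1221 mol
V = 0.1221 × 22.4 = 2.735 L
= 2740 cm³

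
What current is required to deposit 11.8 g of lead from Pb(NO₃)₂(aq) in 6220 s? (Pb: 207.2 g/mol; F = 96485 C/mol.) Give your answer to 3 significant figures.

1.77 A

n(Pb) = 11.8 / 207.2 = 0.05695 mol
Pb²⁺ + 2e⁻ → Pb, so n(e⁻) = 2 × 0.05695 = 0.1139 mol
Q = 0.1139 × 96485 = 10990 C
I = Q / t = 10990 / 6220 s = 1.77 A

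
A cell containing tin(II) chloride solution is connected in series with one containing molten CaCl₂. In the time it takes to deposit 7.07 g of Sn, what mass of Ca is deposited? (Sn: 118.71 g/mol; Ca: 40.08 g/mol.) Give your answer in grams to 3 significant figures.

2.39 g

n(Sn) = 7.07 / 118.71 = 0.05956 mol
Sn²⁺ + 2e⁻ → Sn, so n(e⁻) = 2 × 0.05956 = 0.1191 mol
In series, the same 0.1191 mol of electrons flows through the second cell.
Ca²⁺ + 2e⁻ → Ca, so n(Ca) = 0.1191 / 2 = 0.05955 mol
m(Ca) = 0.05955 × 40.08 = 2.39 g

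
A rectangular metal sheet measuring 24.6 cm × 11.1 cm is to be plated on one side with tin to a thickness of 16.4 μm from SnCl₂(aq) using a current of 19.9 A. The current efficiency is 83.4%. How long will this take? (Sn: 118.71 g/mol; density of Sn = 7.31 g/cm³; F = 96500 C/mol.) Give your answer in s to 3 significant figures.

321 s

Plated area = 24.6 × 11.1 = 273.1 cm²
Volume = 273.1 × 16.4×10⁻⁴ cm = 0.4479 cm³
m(Sn) = 0.4479 × 7.31 = 3.274 g
n(Sn) = 3.274 / 118.71 = 0.02758 mol; n(e⁻) = 2 × 0.02758 = 0.05516 mol
Q = 0.05516 × 96500 / 0.834 = 6382 C
t = 6382 / 19.9 = 320.7 s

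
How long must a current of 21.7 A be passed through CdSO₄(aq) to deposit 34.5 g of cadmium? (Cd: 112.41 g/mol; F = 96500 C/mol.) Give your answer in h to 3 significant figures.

n(Cd) = 34.5 / 112.41 = 0.3069 mol
Cd²⁺ + 2e⁻ → Cd, so n(e⁻) = 2 × 0.3069 = 0.6138 mol
Q = 0.6138 × 96500 = 59230 C
t = Q / I = 59230 / 21.7 = 2729 s = 0.758 h

0.758 h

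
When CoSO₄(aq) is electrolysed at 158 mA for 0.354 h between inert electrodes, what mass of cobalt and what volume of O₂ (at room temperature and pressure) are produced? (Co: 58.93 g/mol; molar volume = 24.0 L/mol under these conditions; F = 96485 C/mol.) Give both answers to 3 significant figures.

Q = 0.158 × 1274.4 = 201.4 C; n(e⁻) = 201.4 / 96485 = 0.002087 mol
Cathode: Co²⁺ + 2e⁻ → Co → n(Co) = 0.002087/2 = 0.001044 mol → 0.0615 g
Anode: 2H₂O → O₂ + 4H⁺ + 4e⁻ → n(O₂) = 0.002087/4 = 5.218×10^-4 mol → 0.0125 L

0.0615 g Co; 0.0125 L O₂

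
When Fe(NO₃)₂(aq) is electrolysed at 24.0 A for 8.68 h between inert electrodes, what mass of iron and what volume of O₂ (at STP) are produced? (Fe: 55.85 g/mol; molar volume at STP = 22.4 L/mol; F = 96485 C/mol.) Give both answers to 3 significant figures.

217 g Fe; 43.5 L O₂

Q = 24.0 × 31248 = 7.500×10^5 C; n(e⁻) = 7.500×10^5 / 96485 = 7.773 mol
Cathode: Fe²⁺ + 2e⁻ → Fe → n(Fe) = 7.773/2 = 3.887 mol → 217 g
Anode: 2H₂O → O₂ + 4H⁺ + 4e⁻ → n(O₂) = 7.773/4 = 1.943 mol → 43.5 L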